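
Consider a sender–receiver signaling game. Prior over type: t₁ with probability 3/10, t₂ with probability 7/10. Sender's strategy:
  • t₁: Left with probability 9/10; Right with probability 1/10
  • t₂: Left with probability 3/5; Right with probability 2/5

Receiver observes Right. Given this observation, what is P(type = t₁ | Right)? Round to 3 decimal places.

P(Right) = (3/10)·(1/10) + (7/10)·(2/5) = 31/100
P(t₁ | Right) = ((3/10)·(1/10)) / (31/100) = (3/100) / (31/100) = 3/31

0.097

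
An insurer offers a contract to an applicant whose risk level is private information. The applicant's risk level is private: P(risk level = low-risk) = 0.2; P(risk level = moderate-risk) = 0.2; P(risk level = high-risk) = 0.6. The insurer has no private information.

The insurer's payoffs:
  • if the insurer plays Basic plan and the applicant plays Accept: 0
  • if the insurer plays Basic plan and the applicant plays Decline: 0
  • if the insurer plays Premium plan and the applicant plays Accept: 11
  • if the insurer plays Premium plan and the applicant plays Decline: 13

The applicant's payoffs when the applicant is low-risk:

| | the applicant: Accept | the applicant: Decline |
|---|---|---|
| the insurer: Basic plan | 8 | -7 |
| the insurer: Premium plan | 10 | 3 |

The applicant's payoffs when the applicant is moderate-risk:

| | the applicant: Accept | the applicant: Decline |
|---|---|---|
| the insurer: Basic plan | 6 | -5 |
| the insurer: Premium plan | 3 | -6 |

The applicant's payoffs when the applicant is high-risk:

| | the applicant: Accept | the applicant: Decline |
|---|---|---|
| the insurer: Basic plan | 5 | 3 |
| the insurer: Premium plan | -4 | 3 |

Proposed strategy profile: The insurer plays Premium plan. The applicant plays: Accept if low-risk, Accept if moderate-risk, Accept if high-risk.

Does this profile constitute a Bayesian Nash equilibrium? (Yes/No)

No

The insurer plays Premium plan: E[Premium plan] = 0.2·(11) + 0.2·(11) + 0.6·(11) = 11; E[Basic plan] = 0. Best-responding. ✓
The applicant (risk level low-risk), facing Premium plan: Accept gives 10, Decline gives 3. Proposed Accept is best. ✓
The applicant (risk level moderate-risk), facing Premium plan: Accept gives 3, Decline gives -6. Proposed Accept is best. ✓
The applicant (risk level high-risk), facing Premium plan: Accept gives -4, Decline gives 3. Proposed Accept is not best — profitable deviation exists. ✗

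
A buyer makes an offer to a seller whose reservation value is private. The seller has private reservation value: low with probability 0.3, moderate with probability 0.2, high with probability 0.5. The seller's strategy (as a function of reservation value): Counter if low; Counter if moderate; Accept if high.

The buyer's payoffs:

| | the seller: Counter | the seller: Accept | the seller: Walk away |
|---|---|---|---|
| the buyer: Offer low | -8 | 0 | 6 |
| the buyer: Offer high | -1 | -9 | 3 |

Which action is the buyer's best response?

E[Offer low] = 0.3·(-8) + 0.2·(-8) + 0.5·(0) = -4
E[Offer high] = 0.3·(-1) + 0.2·(-1) + 0.5·(-9) = -5
Best response: Offer low (-4 is the largest).

Offer low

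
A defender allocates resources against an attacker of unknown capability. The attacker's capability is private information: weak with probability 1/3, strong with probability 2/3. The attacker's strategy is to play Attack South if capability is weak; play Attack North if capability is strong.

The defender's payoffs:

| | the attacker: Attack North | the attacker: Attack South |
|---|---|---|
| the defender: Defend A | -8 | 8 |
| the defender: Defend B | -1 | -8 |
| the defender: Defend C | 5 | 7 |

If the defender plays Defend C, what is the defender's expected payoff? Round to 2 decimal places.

5.67

E[Defend C] = 1/3·7 + 2/3·5 = 7/3 + 10/3 = 17/3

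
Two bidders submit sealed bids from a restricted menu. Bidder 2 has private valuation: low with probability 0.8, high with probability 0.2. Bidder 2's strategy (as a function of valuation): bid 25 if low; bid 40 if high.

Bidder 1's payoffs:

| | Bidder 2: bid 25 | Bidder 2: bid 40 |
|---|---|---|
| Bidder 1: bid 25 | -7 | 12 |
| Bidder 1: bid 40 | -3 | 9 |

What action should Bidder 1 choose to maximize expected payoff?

bid 40

Compute Bidder 1's expected payoff for each action, taking the expectation over Bidder 2's type.
E[bid 25] = 0.8·(-7) + 0.2·(12) = -3.2
E[bid 40] = 0.8·(-3) + 0.2·(9) = -0.6
Best response: bid 40 (-0.6 is the largest).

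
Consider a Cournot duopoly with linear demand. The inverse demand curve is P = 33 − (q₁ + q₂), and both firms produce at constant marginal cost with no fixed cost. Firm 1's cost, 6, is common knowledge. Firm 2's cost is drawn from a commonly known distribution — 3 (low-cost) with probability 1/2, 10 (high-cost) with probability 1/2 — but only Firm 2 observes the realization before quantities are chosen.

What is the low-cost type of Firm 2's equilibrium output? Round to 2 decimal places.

10.42

Type-c best response for Firm 2: q₂(c) = (33 − c)/2 − q₁/2.
Firm 1 maximizes expected profit; its first-order condition is 33 − 2q₁ − E[q₂] − 6 = 0.
Substituting E[q₂] and solving: E[c₂] = 6.5, so q₁ = (33 − 2·6 + 6.5)/3 = 9.16667.
q₂(low-cost) = (33 − 3 − 9.16667)/2 = 10.4167.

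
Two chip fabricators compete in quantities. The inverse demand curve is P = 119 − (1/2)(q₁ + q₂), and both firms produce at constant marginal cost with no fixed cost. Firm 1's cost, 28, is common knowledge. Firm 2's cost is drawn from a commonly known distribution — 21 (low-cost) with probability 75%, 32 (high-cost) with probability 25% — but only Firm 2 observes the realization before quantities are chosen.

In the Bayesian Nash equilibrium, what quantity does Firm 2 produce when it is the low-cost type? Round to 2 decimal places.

Type-c best response for Firm 2: q₂(c) = (119 − c) − q₁/2.
Firm 1 maximizes expected profit; its first-order condition is 119 − q₁ − (1/2)E[q₂] − 28 = 0.
Substituting E[q₂] and solving: E[c₂] = 23.75, so q₁ = (119 − 2·28 + 23.75)/(3/2) = 57.8333.
q₂(low-cost) = (119 − 21 − (1/2)·57.8333) = 69.0833.

69.08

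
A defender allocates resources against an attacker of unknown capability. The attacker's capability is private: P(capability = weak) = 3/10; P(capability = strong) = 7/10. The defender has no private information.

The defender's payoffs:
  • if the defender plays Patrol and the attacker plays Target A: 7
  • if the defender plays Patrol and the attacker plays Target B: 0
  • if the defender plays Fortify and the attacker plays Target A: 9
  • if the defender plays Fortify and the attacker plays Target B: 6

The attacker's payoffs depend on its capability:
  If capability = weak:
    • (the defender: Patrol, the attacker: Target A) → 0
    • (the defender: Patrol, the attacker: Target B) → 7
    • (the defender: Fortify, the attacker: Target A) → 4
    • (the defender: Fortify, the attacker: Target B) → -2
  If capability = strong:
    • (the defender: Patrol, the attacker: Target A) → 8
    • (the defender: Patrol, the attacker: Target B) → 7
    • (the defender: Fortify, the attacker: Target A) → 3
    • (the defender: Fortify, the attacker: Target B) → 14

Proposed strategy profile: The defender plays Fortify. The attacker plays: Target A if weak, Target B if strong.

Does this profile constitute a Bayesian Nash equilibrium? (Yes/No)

Yes

The defender plays Fortify: E[Fortify] = 3/10·(9) + 7/10·(6) = 69/10; E[Patrol] = 21/10. Best-responding. ✓
The attacker (capability weak), facing Fortify: Target A gives 4, Target B gives -2. Proposed Target A is best. ✓
The attacker (capability strong), facing Fortify: Target A gives 3, Target B gives 14. Proposed Target B is best. ✓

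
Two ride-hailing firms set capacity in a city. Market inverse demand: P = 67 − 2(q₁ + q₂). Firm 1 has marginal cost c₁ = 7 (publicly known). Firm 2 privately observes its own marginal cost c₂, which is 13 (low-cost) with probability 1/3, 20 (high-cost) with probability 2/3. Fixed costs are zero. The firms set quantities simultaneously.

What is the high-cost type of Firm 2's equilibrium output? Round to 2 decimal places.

5.86

Firm 2 with cost c maximizes (67 − 2(q₁+q₂) − c)·q₂, giving q₂(c) = (67 − c − 2q₁)/4.
E[c₂] = 1/3·13 + 2/3·20 = 17.6667
Firm 1's FOC against E[q₂] yields q₁ = (67 − 2·7 + E[c₂])/6 = (67 − 14 + 17.6667)/6 = 11.7778.
q₂(high-cost) = (67 − 20 − 2·11.7778)/4 = 5.86111.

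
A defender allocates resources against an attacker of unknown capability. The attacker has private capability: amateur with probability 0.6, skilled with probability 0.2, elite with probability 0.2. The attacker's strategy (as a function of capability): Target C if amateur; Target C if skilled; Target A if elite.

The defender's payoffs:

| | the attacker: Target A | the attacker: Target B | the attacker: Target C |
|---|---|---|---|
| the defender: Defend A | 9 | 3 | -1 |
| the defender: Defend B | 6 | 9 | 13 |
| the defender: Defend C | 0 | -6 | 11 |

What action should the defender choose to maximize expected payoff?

Defend B

E[Defend A] = 0.6·(-1) + 0.2·(-1) + 0.2·(9) = 1
E[Defend B] = 0.6·(13) + 0.2·(13) + 0.2·(6) = 11.6
E[Defend C] = 0.6·(11) + 0.2·(11) + 0.2·(0) = 8.8
Best response: Defend B (11.6 is the largest).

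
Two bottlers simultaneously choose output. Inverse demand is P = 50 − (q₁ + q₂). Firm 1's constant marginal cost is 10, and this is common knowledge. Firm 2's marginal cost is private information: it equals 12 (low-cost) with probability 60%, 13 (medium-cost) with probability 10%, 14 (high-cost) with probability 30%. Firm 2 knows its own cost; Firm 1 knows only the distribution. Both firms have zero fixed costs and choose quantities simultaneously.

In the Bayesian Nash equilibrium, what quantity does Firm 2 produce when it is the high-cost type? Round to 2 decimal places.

Type-c best response for Firm 2: q₂(c) = (50 − c)/2 − q₁/2.
Firm 1 maximizes expected profit; its first-order condition is 50 − 2q₁ − E[q₂] − 10 = 0.
Substituting E[q₂] and solving: E[c₂] = 12.7, so q₁ = (50 − 2·10 + 12.7)/3 = 14.2333.
q₂(high-cost) = (50 − 14 − 14.2333)/2 = 10.8833.

10.88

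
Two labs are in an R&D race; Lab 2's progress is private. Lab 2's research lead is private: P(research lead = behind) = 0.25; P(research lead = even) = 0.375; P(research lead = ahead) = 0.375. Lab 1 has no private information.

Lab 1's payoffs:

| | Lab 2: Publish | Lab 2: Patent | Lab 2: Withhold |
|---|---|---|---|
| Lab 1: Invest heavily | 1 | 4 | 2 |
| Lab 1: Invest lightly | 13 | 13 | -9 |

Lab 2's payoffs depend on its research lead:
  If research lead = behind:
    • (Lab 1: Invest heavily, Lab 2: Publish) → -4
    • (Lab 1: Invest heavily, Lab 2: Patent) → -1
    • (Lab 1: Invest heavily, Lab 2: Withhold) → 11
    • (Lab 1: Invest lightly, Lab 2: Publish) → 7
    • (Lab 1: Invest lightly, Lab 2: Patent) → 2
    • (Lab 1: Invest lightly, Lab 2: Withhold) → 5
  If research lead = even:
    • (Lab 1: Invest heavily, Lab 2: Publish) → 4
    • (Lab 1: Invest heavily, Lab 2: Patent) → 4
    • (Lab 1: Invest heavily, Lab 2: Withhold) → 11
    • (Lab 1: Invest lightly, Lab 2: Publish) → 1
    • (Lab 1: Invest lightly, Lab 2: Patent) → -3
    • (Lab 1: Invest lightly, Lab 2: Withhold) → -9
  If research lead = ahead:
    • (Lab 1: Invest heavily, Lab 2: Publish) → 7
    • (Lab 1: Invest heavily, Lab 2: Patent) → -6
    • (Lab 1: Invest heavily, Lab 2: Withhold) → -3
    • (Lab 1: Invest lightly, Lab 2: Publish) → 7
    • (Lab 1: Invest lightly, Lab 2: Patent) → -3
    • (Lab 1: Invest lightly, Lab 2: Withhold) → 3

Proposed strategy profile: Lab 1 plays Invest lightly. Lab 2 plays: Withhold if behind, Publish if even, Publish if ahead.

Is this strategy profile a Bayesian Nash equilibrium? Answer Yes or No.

A profile is a BNE iff every type of every player is best-responding given beliefs about the other side.
Lab 1 plays Invest lightly: E[Invest lightly] = 0.25·(-9) + 0.375·(13) + 0.375·(13) = 7.5; E[Invest heavily] = 1.25. Best-responding. ✓
Lab 2 (research lead behind), facing Invest lightly: Publish gives 7, Patent gives 2, Withhold gives 5. Proposed Withhold is not best — profitable deviation exists. ✗
Lab 2 (research lead even), facing Invest lightly: Publish gives 1, Patent gives -3, Withhold gives -9. Proposed Publish is best. ✓
Lab 2 (research lead ahead), facing Invest lightly: Publish gives 7, Patent gives -3, Withhold gives 3. Proposed Publish is best. ✓

No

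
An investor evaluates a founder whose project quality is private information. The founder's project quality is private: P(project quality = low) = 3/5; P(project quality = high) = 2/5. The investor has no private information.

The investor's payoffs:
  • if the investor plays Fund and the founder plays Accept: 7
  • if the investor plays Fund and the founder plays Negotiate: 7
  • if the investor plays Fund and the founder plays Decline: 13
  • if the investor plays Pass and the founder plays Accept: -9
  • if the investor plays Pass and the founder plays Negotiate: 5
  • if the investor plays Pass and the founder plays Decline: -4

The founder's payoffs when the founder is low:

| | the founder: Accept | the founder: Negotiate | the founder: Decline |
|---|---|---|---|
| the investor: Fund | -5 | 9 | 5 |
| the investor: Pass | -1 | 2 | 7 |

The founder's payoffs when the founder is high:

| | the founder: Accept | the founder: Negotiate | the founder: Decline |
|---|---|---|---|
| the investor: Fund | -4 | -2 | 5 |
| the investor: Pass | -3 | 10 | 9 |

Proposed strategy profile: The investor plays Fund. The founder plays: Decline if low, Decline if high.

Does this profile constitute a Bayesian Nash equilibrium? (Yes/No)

The investor plays Fund: E[Fund] = 3/5·(13) + 2/5·(13) = 13; E[Pass] = -4. Best-responding. ✓
The founder (project quality low), facing Fund: Accept gives -5, Negotiate gives 9, Decline gives 5. Proposed Decline is not best — profitable deviation exists. ✗
The founder (project quality high), facing Fund: Accept gives -4, Negotiate gives -2, Decline gives 5. Proposed Decline is best. ✓

No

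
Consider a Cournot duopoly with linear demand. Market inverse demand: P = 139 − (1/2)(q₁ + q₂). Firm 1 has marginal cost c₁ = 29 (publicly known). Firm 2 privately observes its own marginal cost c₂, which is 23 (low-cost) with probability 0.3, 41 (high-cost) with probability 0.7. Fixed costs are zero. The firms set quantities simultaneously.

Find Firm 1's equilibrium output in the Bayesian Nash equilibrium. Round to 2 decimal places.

Firm 2 with cost c maximizes (139 − (1/2)(q₁+q₂) − c)·q₂, giving q₂(c) = (139 − c − (1/2)q₁).
E[c₂] = 0.3·23 + 0.7·41 = 35.6
Firm 1's FOC against E[q₂] yields q₁ = (139 − 2·29 + E[c₂])/(3/2) = (139 − 58 + 35.6)/(3/2) = 77.7333.

77.73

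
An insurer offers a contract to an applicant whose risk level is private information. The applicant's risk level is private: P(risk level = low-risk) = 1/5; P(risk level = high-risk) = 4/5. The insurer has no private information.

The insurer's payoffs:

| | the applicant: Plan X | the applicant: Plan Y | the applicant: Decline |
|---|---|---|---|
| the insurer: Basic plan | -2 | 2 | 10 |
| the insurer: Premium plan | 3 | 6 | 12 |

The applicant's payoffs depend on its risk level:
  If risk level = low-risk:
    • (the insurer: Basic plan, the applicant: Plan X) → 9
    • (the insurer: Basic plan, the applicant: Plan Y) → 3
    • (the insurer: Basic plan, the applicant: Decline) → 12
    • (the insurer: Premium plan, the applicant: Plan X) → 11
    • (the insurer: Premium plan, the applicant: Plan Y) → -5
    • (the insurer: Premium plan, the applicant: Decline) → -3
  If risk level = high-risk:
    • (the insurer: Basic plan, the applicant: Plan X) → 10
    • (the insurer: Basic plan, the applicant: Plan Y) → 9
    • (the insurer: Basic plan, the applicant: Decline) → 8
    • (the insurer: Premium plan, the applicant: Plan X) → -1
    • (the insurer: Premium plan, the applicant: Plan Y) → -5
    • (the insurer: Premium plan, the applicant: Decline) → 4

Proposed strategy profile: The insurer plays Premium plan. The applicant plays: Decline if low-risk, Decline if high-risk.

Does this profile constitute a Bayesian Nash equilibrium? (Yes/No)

No

A profile is a BNE iff every type of every player is best-responding given beliefs about the other side.
The insurer plays Premium plan: E[Premium plan] = 1/5·(12) + 4/5·(12) = 12; E[Basic plan] = 10. Best-responding. ✓
The applicant (risk level low-risk), facing Premium plan: Plan X gives 11, Plan Y gives -5, Decline gives -3. Proposed Decline is not best — profitable deviation exists. ✗
The applicant (risk level high-risk), facing Premium plan: Plan X gives -1, Plan Y gives -5, Decline gives 4. Proposed Decline is best. ✓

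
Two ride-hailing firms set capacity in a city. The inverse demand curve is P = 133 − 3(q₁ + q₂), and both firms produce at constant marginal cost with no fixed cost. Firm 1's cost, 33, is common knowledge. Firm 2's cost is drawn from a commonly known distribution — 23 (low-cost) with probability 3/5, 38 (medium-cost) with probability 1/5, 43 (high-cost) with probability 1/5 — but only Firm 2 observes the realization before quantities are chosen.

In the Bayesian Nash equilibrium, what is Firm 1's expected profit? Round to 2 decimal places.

348.48

Type-c best response for Firm 2: q₂(c) = (133 − c)/6 − q₁/2.
Firm 1 maximizes expected profit; its first-order condition is 133 − 6q₁ − 3E[q₂] − 33 = 0.
Substituting E[q₂] and solving: E[c₂] = 30, so q₁ = (133 − 2·33 + 30)/9 = 10.7778.
E[P] = 133 − 3·(q₁ + E[q₂]) = 65.3333; Firm 1's expected profit = (E[P] − 33)·q₁ = (65.3333 − 33)·10.7778 = 348.481.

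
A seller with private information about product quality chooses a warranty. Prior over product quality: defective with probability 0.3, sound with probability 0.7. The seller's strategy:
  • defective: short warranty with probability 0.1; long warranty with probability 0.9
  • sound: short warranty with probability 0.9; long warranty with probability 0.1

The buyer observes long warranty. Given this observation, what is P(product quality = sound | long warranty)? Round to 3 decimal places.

0.206

P(long warranty) = 0.3·0.9 + 0.7·0.1 = 0.34
P(sound | long warranty) = (0.7·0.1) / 0.34 = 0.07 / 0.34 = 0.205882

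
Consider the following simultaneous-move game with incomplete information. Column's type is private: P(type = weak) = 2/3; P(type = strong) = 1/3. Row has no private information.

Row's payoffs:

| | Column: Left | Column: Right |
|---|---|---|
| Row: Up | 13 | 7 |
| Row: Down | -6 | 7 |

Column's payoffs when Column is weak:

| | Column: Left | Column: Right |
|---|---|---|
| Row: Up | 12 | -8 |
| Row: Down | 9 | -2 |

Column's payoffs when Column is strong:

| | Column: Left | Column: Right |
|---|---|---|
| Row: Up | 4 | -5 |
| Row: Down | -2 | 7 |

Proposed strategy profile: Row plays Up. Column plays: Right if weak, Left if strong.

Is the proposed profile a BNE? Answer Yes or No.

Row plays Up: E[Up] = 2/3·(7) + 1/3·(13) = 9; E[Down] = 8/3. Best-responding. ✓
Column (type weak), facing Up: Left gives 12, Right gives -8. Proposed Right is not best — profitable deviation exists. ✗
Column (type strong), facing Up: Left gives 4, Right gives -5. Proposed Left is best. ✓

No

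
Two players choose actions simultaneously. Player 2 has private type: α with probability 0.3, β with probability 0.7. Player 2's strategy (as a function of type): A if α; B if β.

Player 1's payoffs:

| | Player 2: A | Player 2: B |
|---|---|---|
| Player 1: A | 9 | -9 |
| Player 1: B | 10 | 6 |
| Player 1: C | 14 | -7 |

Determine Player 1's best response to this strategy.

Compute Player 1's expected payoff for each action, taking the expectation over Player 2's type.
E[A] = 0.3·(9) + 0.7·(-9) = -3.6
E[B] = 0.3·(10) + 0.7·(6) = 7.2
E[C] = 0.3·(14) + 0.7·(-7) = -0.7
Best response: B (7.2 is the largest).

B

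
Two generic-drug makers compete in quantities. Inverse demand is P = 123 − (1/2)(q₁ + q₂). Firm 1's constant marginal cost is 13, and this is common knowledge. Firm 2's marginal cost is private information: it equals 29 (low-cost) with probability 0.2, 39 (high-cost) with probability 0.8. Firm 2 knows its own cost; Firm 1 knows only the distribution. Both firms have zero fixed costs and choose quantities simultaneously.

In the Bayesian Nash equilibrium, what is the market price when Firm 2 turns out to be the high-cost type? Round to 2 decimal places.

Firm 2 with cost c maximizes (123 − (1/2)(q₁+q₂) − c)·q₂, giving q₂(c) = (123 − c − (1/2)q₁).
E[c₂] = 0.2·29 + 0.8·39 = 37
Firm 1's FOC against E[q₂] yields q₁ = (123 − 2·13 + E[c₂])/(3/2) = (123 − 26 + 37)/(3/2) = 89.3333.
q₂(high-cost) = 39.3333, so P = 123 − (1/2)·(89.3333 + 39.3333) = 58.6667.

58.67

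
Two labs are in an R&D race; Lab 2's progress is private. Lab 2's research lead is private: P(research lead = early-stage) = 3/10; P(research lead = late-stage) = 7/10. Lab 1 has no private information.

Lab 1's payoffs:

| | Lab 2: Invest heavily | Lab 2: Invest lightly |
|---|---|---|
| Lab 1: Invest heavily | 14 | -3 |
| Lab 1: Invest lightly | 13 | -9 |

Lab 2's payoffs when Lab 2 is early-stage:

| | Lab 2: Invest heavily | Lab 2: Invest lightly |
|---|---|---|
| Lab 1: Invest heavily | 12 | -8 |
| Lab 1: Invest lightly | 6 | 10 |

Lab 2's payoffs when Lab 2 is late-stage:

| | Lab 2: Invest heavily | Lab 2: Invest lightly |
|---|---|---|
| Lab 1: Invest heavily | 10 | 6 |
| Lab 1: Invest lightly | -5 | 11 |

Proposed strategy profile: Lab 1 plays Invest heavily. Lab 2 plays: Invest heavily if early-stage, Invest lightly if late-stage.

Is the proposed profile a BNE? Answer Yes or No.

No

Lab 1 plays Invest heavily: E[Invest heavily] = 3/10·(14) + 7/10·(-3) = 21/10; E[Invest lightly] = -12/5. Best-responding. ✓
Lab 2 (research lead early-stage), facing Invest heavily: Invest heavily gives 12, Invest lightly gives -8. Proposed Invest heavily is best. ✓
Lab 2 (research lead late-stage), facing Invest heavily: Invest heavily gives 10, Invest lightly gives 6. Proposed Invest lightly is not best — profitable deviation exists. ✗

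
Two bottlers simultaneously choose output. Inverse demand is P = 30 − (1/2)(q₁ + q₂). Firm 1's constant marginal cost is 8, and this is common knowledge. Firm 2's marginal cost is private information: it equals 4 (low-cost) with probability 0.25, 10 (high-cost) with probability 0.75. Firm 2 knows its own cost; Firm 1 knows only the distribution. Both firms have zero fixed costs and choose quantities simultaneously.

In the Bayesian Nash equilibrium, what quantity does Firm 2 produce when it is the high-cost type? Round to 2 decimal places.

12.50

Type-c best response for Firm 2: q₂(c) = (30 − c) − q₁/2.
Firm 1 maximizes expected profit; its first-order condition is 30 − q₁ − (1/2)E[q₂] − 8 = 0.
Substituting E[q₂] and solving: E[c₂] = 8.5, so q₁ = (30 − 2·8 + 8.5)/(3/2) = 15.
q₂(high-cost) = (30 − 10 − (1/2)·15) = 12.5.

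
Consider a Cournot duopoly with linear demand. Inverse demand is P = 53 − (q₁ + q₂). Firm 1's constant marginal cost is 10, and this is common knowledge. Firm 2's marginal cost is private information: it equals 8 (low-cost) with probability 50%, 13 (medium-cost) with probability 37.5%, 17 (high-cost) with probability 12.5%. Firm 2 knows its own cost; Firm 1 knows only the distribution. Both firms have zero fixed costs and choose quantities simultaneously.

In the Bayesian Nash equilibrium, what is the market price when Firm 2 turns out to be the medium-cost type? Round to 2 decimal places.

Each type of Firm 2 best-responds to q₁; Firm 1 best-responds to the expected q₂ over Firm 2's types.
Firm 2 with cost c maximizes (53 − (q₁+q₂) − c)·q₂, giving q₂(c) = (53 − c − q₁)/2.
E[c₂] = 0.5·8 + 0.375·13 + 0.125·17 = 11
Firm 1's FOC against E[q₂] yields q₁ = (53 − 2·10 + E[c₂])/3 = (53 − 20 + 11)/3 = 14.6667.
q₂(medium-cost) = 12.6667, so P = 53 − (14.6667 + 12.6667) = 25.6667.

25.67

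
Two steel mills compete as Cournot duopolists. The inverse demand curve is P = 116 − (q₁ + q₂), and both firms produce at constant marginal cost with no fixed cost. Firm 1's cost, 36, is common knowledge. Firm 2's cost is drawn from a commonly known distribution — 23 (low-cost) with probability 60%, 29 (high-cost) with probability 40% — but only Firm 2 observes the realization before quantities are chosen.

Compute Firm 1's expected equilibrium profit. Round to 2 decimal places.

535.15

Firm 2 with cost c maximizes (116 − (q₁+q₂) − c)·q₂, giving q₂(c) = (116 − c − q₁)/2.
E[c₂] = 0.6·23 + 0.4·29 = 25.4
Firm 1's FOC against E[q₂] yields q₁ = (116 − 2·36 + E[c₂])/3 = (116 − 72 + 25.4)/3 = 23.1333.
E[P] = 116 − (q₁ + E[q₂]) = 59.1333; Firm 1's expected profit = (E[P] − 36)·q₁ = (59.1333 − 36)·23.1333 = 535.151.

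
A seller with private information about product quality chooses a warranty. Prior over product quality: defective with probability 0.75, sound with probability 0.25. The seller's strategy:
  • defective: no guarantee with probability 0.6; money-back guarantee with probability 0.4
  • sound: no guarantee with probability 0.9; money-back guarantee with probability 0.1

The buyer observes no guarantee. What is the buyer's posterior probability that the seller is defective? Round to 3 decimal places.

Apply Bayes' rule using the sender's strategy as the likelihood.
P(no guarantee) = 0.75·0.6 + 0.25·0.9 = 0.675
P(defective | no guarantee) = (0.75·0.6) / 0.675 = 0.45 / 0.675 = 0.666667

0.667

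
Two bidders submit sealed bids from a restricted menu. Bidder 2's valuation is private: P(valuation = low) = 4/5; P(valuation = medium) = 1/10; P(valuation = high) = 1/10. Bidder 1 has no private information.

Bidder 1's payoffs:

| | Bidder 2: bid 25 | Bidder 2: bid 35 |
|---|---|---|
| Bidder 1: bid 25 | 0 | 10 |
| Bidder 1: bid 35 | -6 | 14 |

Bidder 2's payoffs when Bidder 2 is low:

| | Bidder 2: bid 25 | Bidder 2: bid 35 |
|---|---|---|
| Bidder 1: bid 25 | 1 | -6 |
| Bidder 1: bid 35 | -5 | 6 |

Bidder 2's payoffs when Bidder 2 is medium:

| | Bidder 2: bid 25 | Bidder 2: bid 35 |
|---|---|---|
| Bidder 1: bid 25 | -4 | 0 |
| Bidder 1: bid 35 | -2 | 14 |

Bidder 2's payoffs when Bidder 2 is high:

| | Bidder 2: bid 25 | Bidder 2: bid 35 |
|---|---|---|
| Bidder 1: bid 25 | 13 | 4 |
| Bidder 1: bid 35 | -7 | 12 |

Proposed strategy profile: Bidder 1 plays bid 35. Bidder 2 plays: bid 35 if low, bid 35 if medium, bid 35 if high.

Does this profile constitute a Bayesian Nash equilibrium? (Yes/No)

Yes

A profile is a BNE iff every type of every player is best-responding given beliefs about the other side.
Bidder 1 plays bid 35: E[bid 35] = 4/5·(14) + 1/10·(14) + 1/10·(14) = 14; E[bid 25] = 10. Best-responding. ✓
Bidder 2 (valuation low), facing bid 35: bid 25 gives -5, bid 35 gives 6. Proposed bid 35 is best. ✓
Bidder 2 (valuation medium), facing bid 35: bid 25 gives -2, bid 35 gives 14. Proposed bid 35 is best. ✓
Bidder 2 (valuation high), facing bid 35: bid 25 gives -7, bid 35 gives 12. Proposed bid 35 is best. ✓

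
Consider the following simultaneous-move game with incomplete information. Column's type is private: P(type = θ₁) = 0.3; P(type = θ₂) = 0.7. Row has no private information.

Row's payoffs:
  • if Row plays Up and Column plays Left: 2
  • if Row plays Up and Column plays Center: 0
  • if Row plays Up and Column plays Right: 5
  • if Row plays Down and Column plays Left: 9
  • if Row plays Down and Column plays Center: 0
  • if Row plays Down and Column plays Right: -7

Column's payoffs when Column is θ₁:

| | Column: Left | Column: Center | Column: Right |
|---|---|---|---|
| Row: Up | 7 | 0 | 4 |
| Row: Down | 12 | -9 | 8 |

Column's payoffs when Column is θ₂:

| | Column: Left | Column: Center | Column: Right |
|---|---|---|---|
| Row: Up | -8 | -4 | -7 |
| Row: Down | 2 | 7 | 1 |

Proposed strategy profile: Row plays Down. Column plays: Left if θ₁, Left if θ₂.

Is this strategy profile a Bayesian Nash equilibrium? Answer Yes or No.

Row plays Down: E[Down] = 0.3·(9) + 0.7·(9) = 9; E[Up] = 2. Best-responding. ✓
Column (type θ₁), facing Down: Left gives 12, Center gives -9, Right gives 8. Proposed Left is best. ✓
Column (type θ₂), facing Down: Left gives 2, Center gives 7, Right gives 1. Proposed Left is not best — profitable deviation exists. ✗

No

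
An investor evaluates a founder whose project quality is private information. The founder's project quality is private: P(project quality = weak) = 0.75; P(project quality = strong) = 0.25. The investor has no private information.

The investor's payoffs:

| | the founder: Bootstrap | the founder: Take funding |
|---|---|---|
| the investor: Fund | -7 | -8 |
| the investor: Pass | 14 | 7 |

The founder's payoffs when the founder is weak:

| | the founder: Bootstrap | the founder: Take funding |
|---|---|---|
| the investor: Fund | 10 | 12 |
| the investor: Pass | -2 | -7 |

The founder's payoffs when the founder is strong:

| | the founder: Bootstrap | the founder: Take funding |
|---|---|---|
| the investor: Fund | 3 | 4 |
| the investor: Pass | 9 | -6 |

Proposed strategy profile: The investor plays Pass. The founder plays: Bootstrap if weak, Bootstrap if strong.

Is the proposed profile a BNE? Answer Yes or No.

Yes

The investor plays Pass: E[Pass] = 0.75·(14) + 0.25·(14) = 14; E[Fund] = -7. Best-responding. ✓
The founder (project quality weak), facing Pass: Bootstrap gives -2, Take funding gives -7. Proposed Bootstrap is best. ✓
The founder (project quality strong), facing Pass: Bootstrap gives 9, Take funding gives -6. Proposed Bootstrap is best. ✓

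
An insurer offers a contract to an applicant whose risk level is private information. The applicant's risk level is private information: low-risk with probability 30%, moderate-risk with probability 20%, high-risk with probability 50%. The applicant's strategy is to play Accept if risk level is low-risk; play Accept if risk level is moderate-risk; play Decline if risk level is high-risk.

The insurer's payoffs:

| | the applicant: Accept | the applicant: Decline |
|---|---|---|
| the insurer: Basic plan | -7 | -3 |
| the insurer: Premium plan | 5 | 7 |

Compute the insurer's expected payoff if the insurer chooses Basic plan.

E[Basic plan] = 0.3·(-7) + 0.2·(-7) + 0.5·(-3) = (-2.1) + (-1.4) + (-1.5) = -5

-5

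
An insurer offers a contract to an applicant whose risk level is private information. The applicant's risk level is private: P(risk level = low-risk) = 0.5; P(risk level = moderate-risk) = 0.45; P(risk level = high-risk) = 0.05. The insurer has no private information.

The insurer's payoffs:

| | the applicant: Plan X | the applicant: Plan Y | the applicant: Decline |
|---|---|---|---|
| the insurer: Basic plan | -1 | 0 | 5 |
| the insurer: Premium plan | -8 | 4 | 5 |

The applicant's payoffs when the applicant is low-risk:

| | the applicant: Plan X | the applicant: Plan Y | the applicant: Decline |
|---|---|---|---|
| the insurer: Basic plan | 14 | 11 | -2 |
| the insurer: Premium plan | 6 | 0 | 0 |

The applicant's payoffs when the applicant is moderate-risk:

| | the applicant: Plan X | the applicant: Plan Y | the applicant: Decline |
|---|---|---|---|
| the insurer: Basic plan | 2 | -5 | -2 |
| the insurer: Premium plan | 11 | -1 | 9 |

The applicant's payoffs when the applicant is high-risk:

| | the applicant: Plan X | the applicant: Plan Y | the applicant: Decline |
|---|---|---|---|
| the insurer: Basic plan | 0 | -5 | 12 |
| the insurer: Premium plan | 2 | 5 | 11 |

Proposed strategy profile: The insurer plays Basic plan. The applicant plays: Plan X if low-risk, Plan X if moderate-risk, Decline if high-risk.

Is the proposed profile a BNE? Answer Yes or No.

The insurer plays Basic plan: E[Basic plan] = 0.5·(-1) + 0.45·(-1) + 0.05·(5) = -0.7; E[Premium plan] = -7.35. Best-responding. ✓
The applicant (risk level low-risk), facing Basic plan: Plan X gives 14, Plan Y gives 11, Decline gives -2. Proposed Plan X is best. ✓
The applicant (risk level moderate-risk), facing Basic plan: Plan X gives 2, Plan Y gives -5, Decline gives -2. Proposed Plan X is best. ✓
The applicant (risk level high-risk), facing Basic plan: Plan X gives 0, Plan Y gives -5, Decline gives 12. Proposed Decline is best. ✓

Yes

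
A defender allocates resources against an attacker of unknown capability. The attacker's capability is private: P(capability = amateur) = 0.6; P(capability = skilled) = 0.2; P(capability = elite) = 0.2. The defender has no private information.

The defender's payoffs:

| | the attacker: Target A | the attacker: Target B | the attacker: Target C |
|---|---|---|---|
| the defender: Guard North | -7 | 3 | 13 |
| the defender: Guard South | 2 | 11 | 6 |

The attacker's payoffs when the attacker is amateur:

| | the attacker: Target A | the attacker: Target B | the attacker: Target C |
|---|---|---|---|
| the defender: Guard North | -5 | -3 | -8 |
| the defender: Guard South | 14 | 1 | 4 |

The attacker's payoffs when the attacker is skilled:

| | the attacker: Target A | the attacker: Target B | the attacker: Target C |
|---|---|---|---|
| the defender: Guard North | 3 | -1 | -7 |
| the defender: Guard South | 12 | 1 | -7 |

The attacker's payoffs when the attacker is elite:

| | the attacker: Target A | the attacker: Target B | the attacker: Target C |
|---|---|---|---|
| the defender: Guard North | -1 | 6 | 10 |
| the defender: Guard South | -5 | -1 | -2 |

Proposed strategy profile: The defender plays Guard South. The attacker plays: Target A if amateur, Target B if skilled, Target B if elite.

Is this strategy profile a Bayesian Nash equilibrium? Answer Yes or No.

The defender plays Guard South: E[Guard South] = 0.6·(2) + 0.2·(11) + 0.2·(11) = 5.6; E[Guard North] = -3. Best-responding. ✓
The attacker (capability amateur), facing Guard South: Target A gives 14, Target B gives 1, Target C gives 4. Proposed Target A is best. ✓
The attacker (capability skilled), facing Guard South: Target A gives 12, Target B gives 1, Target C gives -7. Proposed Target B is not best — profitable deviation exists. ✗
The attacker (capability elite), facing Guard South: Target A gives -5, Target B gives -1, Target C gives -2. Proposed Target B is best. ✓

No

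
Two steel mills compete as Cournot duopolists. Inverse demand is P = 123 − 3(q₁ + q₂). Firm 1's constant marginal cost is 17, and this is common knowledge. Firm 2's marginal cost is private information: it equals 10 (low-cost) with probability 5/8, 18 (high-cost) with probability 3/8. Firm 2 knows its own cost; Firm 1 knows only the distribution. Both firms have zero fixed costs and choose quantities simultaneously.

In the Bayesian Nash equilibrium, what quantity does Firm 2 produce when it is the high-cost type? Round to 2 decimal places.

11.83

Type-c best response for Firm 2: q₂(c) = (123 − c)/6 − q₁/2.
Firm 1 maximizes expected profit; its first-order condition is 123 − 6q₁ − 3E[q₂] − 17 = 0.
Substituting E[q₂] and solving: E[c₂] = 13, so q₁ = (123 − 2·17 + 13)/9 = 11.3333.
q₂(high-cost) = (123 − 18 − 3·11.3333)/6 = 11.8333.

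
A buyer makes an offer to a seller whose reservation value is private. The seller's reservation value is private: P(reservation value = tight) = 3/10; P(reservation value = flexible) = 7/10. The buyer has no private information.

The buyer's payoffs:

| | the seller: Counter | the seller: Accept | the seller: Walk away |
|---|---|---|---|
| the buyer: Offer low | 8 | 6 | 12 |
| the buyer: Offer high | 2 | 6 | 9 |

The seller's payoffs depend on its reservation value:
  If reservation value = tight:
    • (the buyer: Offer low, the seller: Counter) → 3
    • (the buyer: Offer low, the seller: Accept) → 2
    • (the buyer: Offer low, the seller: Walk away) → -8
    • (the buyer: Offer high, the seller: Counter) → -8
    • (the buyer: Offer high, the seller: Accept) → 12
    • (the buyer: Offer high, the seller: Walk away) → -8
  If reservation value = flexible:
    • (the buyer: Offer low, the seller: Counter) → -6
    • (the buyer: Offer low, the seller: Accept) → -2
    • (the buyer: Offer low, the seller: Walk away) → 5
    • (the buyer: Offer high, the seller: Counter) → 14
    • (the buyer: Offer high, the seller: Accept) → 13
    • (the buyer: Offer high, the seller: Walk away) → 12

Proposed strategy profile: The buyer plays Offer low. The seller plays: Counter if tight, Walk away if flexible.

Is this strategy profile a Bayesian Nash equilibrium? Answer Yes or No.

Yes

The buyer plays Offer low: E[Offer low] = 3/10·(8) + 7/10·(12) = 54/5; E[Offer high] = 69/10. Best-responding. ✓
The seller (reservation value tight), facing Offer low: Counter gives 3, Accept gives 2, Walk away gives -8. Proposed Counter is best. ✓
The seller (reservation value flexible), facing Offer low: Counter gives -6, Accept gives -2, Walk away gives 5. Proposed Walk away is best. ✓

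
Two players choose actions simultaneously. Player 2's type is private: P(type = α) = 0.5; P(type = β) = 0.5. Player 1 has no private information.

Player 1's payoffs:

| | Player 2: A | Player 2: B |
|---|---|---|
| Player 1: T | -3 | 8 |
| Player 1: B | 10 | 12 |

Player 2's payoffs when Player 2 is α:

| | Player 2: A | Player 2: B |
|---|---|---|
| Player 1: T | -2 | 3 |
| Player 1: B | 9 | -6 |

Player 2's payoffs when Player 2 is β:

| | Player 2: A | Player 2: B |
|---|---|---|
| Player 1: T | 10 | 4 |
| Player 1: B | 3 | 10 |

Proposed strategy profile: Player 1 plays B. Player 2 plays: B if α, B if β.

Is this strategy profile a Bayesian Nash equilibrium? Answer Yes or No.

A profile is a BNE iff every type of every player is best-responding given beliefs about the other side.
Player 1 plays B: E[B] = 0.5·(12) + 0.5·(12) = 12; E[T] = 8. Best-responding. ✓
Player 2 (type α), facing B: A gives 9, B gives -6. Proposed B is not best — profitable deviation exists. ✗
Player 2 (type β), facing B: A gives 3, B gives 10. Proposed B is best. ✓

No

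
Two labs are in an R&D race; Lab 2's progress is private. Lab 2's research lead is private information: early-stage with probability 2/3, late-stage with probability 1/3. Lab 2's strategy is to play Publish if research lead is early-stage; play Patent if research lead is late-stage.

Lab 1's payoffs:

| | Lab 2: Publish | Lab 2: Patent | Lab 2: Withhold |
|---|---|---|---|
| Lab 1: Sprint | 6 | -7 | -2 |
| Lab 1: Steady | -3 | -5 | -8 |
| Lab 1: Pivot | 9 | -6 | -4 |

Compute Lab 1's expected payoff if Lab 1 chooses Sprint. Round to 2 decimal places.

E[Sprint] = 2/3·6 + 1/3·(-7) = 4 + (-7/3) = 5/3

1.67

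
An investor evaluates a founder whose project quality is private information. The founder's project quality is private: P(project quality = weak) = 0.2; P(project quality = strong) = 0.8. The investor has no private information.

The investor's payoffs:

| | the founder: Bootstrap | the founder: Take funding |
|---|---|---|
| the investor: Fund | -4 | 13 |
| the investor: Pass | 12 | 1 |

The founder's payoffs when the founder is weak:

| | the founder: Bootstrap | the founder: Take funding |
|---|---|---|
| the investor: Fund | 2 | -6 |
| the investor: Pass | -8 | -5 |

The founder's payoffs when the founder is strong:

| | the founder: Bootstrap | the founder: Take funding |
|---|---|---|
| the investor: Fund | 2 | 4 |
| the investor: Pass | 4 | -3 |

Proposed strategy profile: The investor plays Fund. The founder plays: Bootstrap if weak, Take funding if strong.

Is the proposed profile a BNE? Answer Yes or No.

Yes

The investor plays Fund: E[Fund] = 0.2·(-4) + 0.8·(13) = 9.6; E[Pass] = 3.2. Best-responding. ✓
The founder (project quality weak), facing Fund: Bootstrap gives 2, Take funding gives -6. Proposed Bootstrap is best. ✓
The founder (project quality strong), facing Fund: Bootstrap gives 2, Take funding gives 4. Proposed Take funding is best. ✓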